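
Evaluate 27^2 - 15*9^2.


x^2 - d*y^2
= 27^2 - 15*9^2
= 729 - 1215
= -486

-486


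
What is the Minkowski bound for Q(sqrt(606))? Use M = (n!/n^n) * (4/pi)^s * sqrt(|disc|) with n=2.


d = 606, d mod 4 = 2, so disc(K) = 4d = 2424; |disc(K)| = 2424
Real quadratic field, so n = 2, s = r2 = 0, r1 = 2
M = (n!/n^n) * (4/pi)^s * sqrt(|disc(K)|) = (2!/2^2) * (4/pi)^0 * sqrt(2424)
= 0.5 * 1.000000 * 49.234135
= 24.6171

24.6171


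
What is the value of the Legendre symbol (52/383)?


p = 383 is prime, so compute (52/383) with the reciprocity algorithm (Jacobi-symbol steps: pull out 2s via (2/n), flip via reciprocity, reduce):
  pull out 2: (2/383) = +1  (since 383 mod 8 = 7)
  pull out 2: (2/383) = +1  (since 383 mod 8 = 7)
  reciprocity: (13/383) -> +(383/13)
  reduce: (6/13)
  pull out 2: (2/13) = -1  (since 13 mod 8 = 5)
  reciprocity: (3/13) -> +(13/3)
  reduce: (1/3)
  (1/3) = 1
Product of signs = -1
(52/383) = -1

-1


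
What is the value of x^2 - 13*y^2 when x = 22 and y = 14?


x^2 - d*y^2
= 22^2 - 13*14^2
= 484 - 2548
= -2064

-2064


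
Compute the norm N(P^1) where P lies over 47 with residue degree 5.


N(P^a) = p^(a*f)
= 47^(1*5)
= 47^5
= 229345007

229345007


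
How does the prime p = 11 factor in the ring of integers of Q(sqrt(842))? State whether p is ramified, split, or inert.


K = Q(sqrt(842)). Since d mod 4 = 2, disc(K) = 3368.
Check p | disc: 3368 mod 11 = 2.
p does not divide disc. Compute Legendre symbol (d/p):
6^((11-1)/2) mod 11 = -1
(d/p) = -1, so p is inert: (p) stays prime with e=1, f=2, g=1.
Therefore p is inert.

inert


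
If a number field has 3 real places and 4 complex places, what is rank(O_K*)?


By Dirichlet's unit theorem:
rank = r1 + r2 - 1
= 3 + 4 - 1
= 6

6


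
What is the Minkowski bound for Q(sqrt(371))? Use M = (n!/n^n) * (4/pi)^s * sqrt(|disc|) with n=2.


d = 371, d mod 4 = 3, so disc(K) = 4d = 1484; |disc(K)| = 1484
Real quadratic field, so n = 2, s = r2 = 0, r1 = 2
M = (n!/n^n) * (4/pi)^s * sqrt(|disc(K)|) = (2!/2^2) * (4/pi)^0 * sqrt(1484)
= 0.5 * 1.000000 * 38.522721
= 19.2614

19.2614


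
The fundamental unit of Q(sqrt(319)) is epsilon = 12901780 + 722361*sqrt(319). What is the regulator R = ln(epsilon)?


epsilon = 12901780 + 722361*sqrt(319)
= 2.5804e+07
R = ln(2.5804e+07)
= 17.0660

17.0660


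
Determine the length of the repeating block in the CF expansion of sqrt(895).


Run the CF algorithm for sqrt(895).
a_0 = floor(sqrt(895)) = 29; set m_0=0, q_0=1.
Recurrence: m' = q*a - m,  q' = (d - m'^2)/q,  a' = floor((a_0 + m')/q').
  step 1: m=29, q=54, a=1
  step 2: m=25, q=5, a=10
  step 3: m=25, q=54, a=1
  step 4: m=29, q=1, a=58
a_4 = 2*a_0 = 58, so the period closes here.
sqrt(895) = [29; 1, 10, 1, 58]
Period length = 4

4


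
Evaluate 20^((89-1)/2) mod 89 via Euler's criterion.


p = 89 is prime and the exponent is (p-1)/2 = 44, so by Euler's criterion 20^44 = (20/89) = +1 or -1 mod 89.
Compute by square-and-multiply:
  44 = 32 + 8 + 4 (binary 101100)
  Repeated squaring mod 89: 20^1 = 20, 20^2 = 44, 20^4 = 67, 20^8 = 39, 20^16 = 8, 20^32 = 64
  20^44 = 20^32 * 20^8 * 20^4 = 64 * 39 * 67 mod 89
    64 * 39 = 2496 = 4 mod 89
    4 * 67 = 268 = 1 mod 89
  20^44 = 1 mod 89
Result 1: 20 is a quadratic residue mod 89.
20^44 mod 89 = 1

1


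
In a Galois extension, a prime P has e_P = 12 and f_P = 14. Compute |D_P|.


|D_P| = e * f
= 12 * 14
= 168

168


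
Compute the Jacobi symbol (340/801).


Compute (340/801) via quadratic reciprocity:
  pull out 2: (2/801) = +1  (since 801 mod 8 = 1)
  pull out 2: (2/801) = +1  (since 801 mod 8 = 1)
  reciprocity: (85/801) -> +(801/85)
  reduce: (36/85)
  pull out 2: (2/85) = -1  (since 85 mod 8 = 5)
  pull out 2: (2/85) = -1  (since 85 mod 8 = 5)
  reciprocity: (9/85) -> +(85/9)
  reduce: (4/9)
  pull out 2: (2/9) = +1  (since 9 mod 8 = 1)
  pull out 2: (2/9) = +1  (since 9 mod 8 = 1)
  (1/9) = 1
Product of signs = 1

1


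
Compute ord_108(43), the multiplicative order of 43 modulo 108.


We want ord_108(43), the smallest k >= 1 with 43^k = 1 mod 108.
n = 108 = 2^2 * 3^3, phi(108) = 36; the order divides phi(n).
Divisors of 36: 1, 2, 3, 4, 6, 9, 12, 18, 36
Repeated squaring mod 108: 43^1 = 43, 43^2 = 13, 43^4 = 61, 43^8 = 49, 43^16 = 25, 43^32 = 85
Test divisors in increasing order:
  k=1: 43^1 = 43 mod 108
  k=2: 43^2 = 13 mod 108
  k=3: 43^3 = 13 * 43 = 19 mod 108
  k=4: 43^4 = 61 mod 108
  k=6: 43^6 = 61 * 13 = 37 mod 108
  k=9: 43^9 = 49 * 43 = 55 mod 108
  k=12: 43^12 = 49 * 61 = 73 mod 108
  k=18: 43^18 = 25 * 13 = 1 mod 108  <- first divisor giving 1
Order = 18

18


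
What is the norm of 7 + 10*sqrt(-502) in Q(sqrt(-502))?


N(a + b*sqrt(d)) = a^2 - d*b^2
= (7)^2 - (-502)*(10)^2
= 49 + 50200
= 50249

50249


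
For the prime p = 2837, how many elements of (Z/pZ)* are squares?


For prime p, the number of non-zero quadratic residues is (p-1)/2.
= (2837-1)/2
= 1418

1418


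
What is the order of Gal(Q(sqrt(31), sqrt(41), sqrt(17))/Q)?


The 3 square roots of distinct primes are multiplicatively independent over Q,
so [K:Q] = 2^3 and Gal(K/Q) is isomorphic to (Z/2Z)^3.
|Gal| = 2^3 = 8

8


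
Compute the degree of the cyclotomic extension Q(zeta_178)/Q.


The degree equals Euler's totient phi(178).
178 = 2 * 89
phi(178) = 88

88


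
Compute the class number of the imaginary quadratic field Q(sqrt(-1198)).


K = Q(sqrt(-1198)). d mod 4 = 2, so D = disc(K) = 4d = -4792
h(K) equals the number of primitive reduced positive-definite forms (a, b, c) = a*x^2 + b*x*y + c*y^2 with b^2 - 4ac = D,
where reduced means |b| <= a <= c, with b >= 0 whenever |b| = a or a = c, and primitive means gcd(a, b, c) = 1.
Reduced forces 3a^2 <= |D| = 4792, so 1 <= a <= 39; b must have the parity of D, and c = (b^2 - D)/(4a) must be an integer >= a.
Enumerate a = 1..39, b in [-a, a]:
  a=1: (1, 0, 1198)  [1]
  a=2: (2, 0, 599)  [1]
  a=3..10: none
  a=11: (11, -2, 109), (11, 2, 109)  [2]
  a=12..16: none
  a=17: (17, -6, 71), (17, 6, 71)  [2]
  a=18..21: none
  a=22: (22, -20, 59), (22, 20, 59)  [2]
  a=23..28: none
  a=29: (29, -14, 43), (29, 14, 43)  [2]
  a=30..33: none
  a=34: (34, -28, 41), (34, 28, 41)  [2]
  a=35..39: none
Total reduced forms: 1 + 1 + 2 + 2 + 2 + 2 + 2 = 12
h = 12

12


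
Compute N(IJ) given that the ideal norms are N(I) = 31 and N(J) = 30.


N(IJ) = N(I) * N(J)
= 31 * 30
= 930

930


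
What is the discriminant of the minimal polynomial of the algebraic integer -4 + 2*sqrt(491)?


The element -4 + 2*sqrt(491) has minimal polynomial:
x^2 + 8*x - 1948
Discriminant = (8)^2 - 4*(-1948)
= 64 + 7792
= 7856

7856


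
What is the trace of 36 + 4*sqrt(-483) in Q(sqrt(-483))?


Tr(a + b*sqrt(d)) = (a + b*sqrt(d)) + (a - b*sqrt(d)) = 2a
= 2 * (36)
= 72

72


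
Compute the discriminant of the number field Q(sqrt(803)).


For K = Q(sqrt(d)) with d squarefree: disc(K) = d if d = 1 mod 4, and disc(K) = 4d if d = 2 or 3 mod 4.
Here d = 803, and d mod 4 = 3.
d = 3 mod 4, not 1 (O_K = Z[sqrt(d)]), so disc(K) = 4d = 4 * (803) = 3212

3212


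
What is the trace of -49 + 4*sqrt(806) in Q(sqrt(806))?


Tr(a + b*sqrt(d)) = (a + b*sqrt(d)) + (a - b*sqrt(d)) = 2a
= 2 * (-49)
= -98

-98


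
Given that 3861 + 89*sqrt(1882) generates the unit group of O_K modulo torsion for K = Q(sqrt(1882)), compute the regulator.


epsilon = 3861 + 89*sqrt(1882)
= 7722.0001
R = ln(7722.0001)
= 8.9518

8.9518


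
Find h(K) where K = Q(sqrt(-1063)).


K = Q(sqrt(-1063)). d mod 4 = 1, so D = disc(K) = d = -1063
h(K) equals the number of primitive reduced positive-definite forms (a, b, c) = a*x^2 + b*x*y + c*y^2 with b^2 - 4ac = D,
where reduced means |b| <= a <= c, with b >= 0 whenever |b| = a or a = c, and primitive means gcd(a, b, c) = 1.
Reduced forces 3a^2 <= |D| = 1063, so 1 <= a <= 18; b must have the parity of D, and c = (b^2 - D)/(4a) must be an integer >= a.
Enumerate a = 1..18, b in [-a, a]:
  a=1: (1, 1, 266)  [1]
  a=2: (2, -1, 133), (2, 1, 133)  [2]
  a=3: none
  a=4: (4, -3, 67), (4, 3, 67)  [2]
  a=5..6: none
  a=7: (7, -1, 38), (7, 1, 38)  [2]
  a=8: (8, -5, 34), (8, 5, 34)  [2]
  a=9..10: none
  a=11: (11, -9, 26), (11, 9, 26)  [2]
  a=12: none
  a=13: (13, -9, 22), (13, 9, 22)  [2]
  a=14: (14, -13, 22), (14, -1, 19), (14, 1, 19), (14, 13, 22)  [4]
  a=15: none
  a=16: (16, -5, 17), (16, 5, 17)  [2]
  a=17..18: none
Total reduced forms: 1 + 2 + 2 + 2 + 2 + 2 + 2 + 4 + 2 = 19
h = 19

19


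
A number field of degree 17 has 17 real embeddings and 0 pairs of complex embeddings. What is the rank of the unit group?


By Dirichlet's unit theorem:
rank = r1 + r2 - 1
= 17 + 0 - 1
= 16

16


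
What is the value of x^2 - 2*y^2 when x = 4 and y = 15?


x^2 - d*y^2
= 4^2 - 2*15^2
= 16 - 450
= -434

-434


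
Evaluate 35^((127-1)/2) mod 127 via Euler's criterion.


p = 127 is prime and the exponent is (p-1)/2 = 63, so by Euler's criterion 35^63 = (35/127) = +1 or -1 mod 127.
Compute by square-and-multiply:
  63 = 32 + 16 + 8 + 4 + 2 + 1 (binary 111111)
  Repeated squaring mod 127: 35^1 = 35, 35^2 = 82, 35^4 = 120, 35^8 = 49, 35^16 = 115, 35^32 = 17
  35^63 = 35^32 * 35^16 * 35^8 * 35^4 * 35^2 * 35^1 = 17 * 115 * 49 * 120 * 82 * 35 mod 127
    17 * 115 = 1955 = 50 mod 127
    50 * 49 = 2450 = 37 mod 127
    37 * 120 = 4440 = 122 mod 127
    122 * 82 = 10004 = 98 mod 127
    98 * 35 = 3430 = 1 mod 127
  35^63 = 1 mod 127
Result 1: 35 is a quadratic residue mod 127.
35^63 mod 127 = 1

1


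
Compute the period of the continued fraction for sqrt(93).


Run the CF algorithm for sqrt(93).
a_0 = floor(sqrt(93)) = 9; set m_0=0, q_0=1.
Recurrence: m' = q*a - m,  q' = (d - m'^2)/q,  a' = floor((a_0 + m')/q').
  step 1: m=9, q=12, a=1
  step 2: m=3, q=7, a=1
  step 3: m=4, q=11, a=1
  step 4: m=7, q=4, a=4
  step 5: m=9, q=3, a=6
  step 6: m=9, q=4, a=4
  step 7: m=7, q=11, a=1
  step 8: m=4, q=7, a=1
  step 9: m=3, q=12, a=1
  step 10: m=9, q=1, a=18
a_10 = 2*a_0 = 18, so the period closes here.
sqrt(93) = [9; 1, 1, 1, 4, 6, 4, 1, 1, 1, 18]
Period length = 10

10


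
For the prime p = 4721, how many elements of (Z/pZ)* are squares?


For prime p, the number of non-zero quadratic residues is (p-1)/2.
= (4721-1)/2
= 2360

2360


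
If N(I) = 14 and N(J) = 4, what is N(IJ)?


N(IJ) = N(I) * N(J)
= 14 * 4
= 56

56


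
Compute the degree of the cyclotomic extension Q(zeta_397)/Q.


The degree equals Euler's totient phi(397).
397 = 397
phi(397) = 396

396


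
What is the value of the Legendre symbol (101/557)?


p = 557 is prime, so compute (101/557) with the reciprocity algorithm (Jacobi-symbol steps: pull out 2s via (2/n), flip via reciprocity, reduce):
  reciprocity: (101/557) -> +(557/101)
  reduce: (52/101)
  pull out 2: (2/101) = -1  (since 101 mod 8 = 5)
  pull out 2: (2/101) = -1  (since 101 mod 8 = 5)
  reciprocity: (13/101) -> +(101/13)
  reduce: (10/13)
  pull out 2: (2/13) = -1  (since 13 mod 8 = 5)
  reciprocity: (5/13) -> +(13/5)
  reduce: (3/5)
  reciprocity: (3/5) -> +(5/3)
  reduce: (2/3)
  pull out 2: (2/3) = -1  (since 3 mod 8 = 3)
  (1/3) = 1
Product of signs = 1
(101/557) = 1

1


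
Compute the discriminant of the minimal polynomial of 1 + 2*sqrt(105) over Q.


The element 1 + 2*sqrt(105) has minimal polynomial:
x^2 - 2*x - 419
Discriminant = (-2)^2 - 4*(-419)
= 4 + 1676
= 1680

1680


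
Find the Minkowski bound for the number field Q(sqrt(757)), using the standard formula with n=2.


d = 757, d mod 4 = 1, so disc(K) = d = 757; |disc(K)| = 757
Real quadratic field, so n = 2, s = r2 = 0, r1 = 2
M = (n!/n^n) * (4/pi)^s * sqrt(|disc(K)|) = (2!/2^2) * (4/pi)^0 * sqrt(757)
= 0.5 * 1.000000 * 27.513633
= 13.7568

13.7568


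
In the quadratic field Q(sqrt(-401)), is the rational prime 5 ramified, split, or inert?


K = Q(sqrt(-401)). Since d mod 4 = 3, disc(K) = -1604.
Check p | disc: -1604 mod 5 = 1.
p does not divide disc. Compute Legendre symbol (d/p):
4^((5-1)/2) mod 5 = 1
(d/p) = 1, so p splits: (p) = P*P' with e=1, f=1, g=2.
Therefore p is split.

split


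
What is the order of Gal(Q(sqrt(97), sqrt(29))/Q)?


The 2 square roots of distinct primes are multiplicatively independent over Q,
so [K:Q] = 2^2 and Gal(K/Q) is isomorphic to (Z/2Z)^2.
|Gal| = 2^2 = 4

4


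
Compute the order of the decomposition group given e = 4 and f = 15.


|D_P| = e * f
= 4 * 15
= 60

60


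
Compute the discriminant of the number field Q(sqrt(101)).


For K = Q(sqrt(d)) with d squarefree: disc(K) = d if d = 1 mod 4, and disc(K) = 4d if d = 2 or 3 mod 4.
Here d = 101, and d mod 4 = 1.
d = 1 mod 4 (O_K = Z[(1+sqrt(d))/2]), so disc(K) = d = 101

101


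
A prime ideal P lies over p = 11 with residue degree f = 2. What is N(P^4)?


N(P^a) = p^(a*f)
= 11^(4*2)
= 11^8
= 214358881

214358881


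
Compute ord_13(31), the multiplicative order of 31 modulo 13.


We want ord_13(31), the smallest k >= 1 with 31^k = 1 mod 13.
n = 13 = 13, phi(13) = 12; the order divides phi(n).
Divisors of 12: 1, 2, 3, 4, 6, 12
Repeated squaring mod 13: 31^1 = 5, 31^2 = 12, 31^4 = 1, 31^8 = 1
Test divisors in increasing order:
  k=1: 31^1 = 5 mod 13
  k=2: 31^2 = 12 mod 13
  k=3: 31^3 = 12 * 5 = 8 mod 13
  k=4: 31^4 = 1 mod 13  <- first divisor giving 1
Order = 4

4


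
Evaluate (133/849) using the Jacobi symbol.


Compute (133/849) via quadratic reciprocity:
  reciprocity: (133/849) -> +(849/133)
  reduce: (51/133)
  reciprocity: (51/133) -> +(133/51)
  reduce: (31/51)
  reciprocity: (31/51) -> -(51/31)
  reduce: (20/31)
  pull out 2: (2/31) = +1  (since 31 mod 8 = 7)
  pull out 2: (2/31) = +1  (since 31 mod 8 = 7)
  reciprocity: (5/31) -> +(31/5)
  reduce: (1/5)
  (1/5) = 1
Product of signs = -1

-1


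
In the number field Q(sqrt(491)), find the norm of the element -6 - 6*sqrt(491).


N(a + b*sqrt(d)) = a^2 - d*b^2
= (-6)^2 - (491)*(-6)^2
= 36 - 17676
= -17640

-17640


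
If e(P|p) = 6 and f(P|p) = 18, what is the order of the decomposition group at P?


|D_P| = e * f
= 6 * 18
= 108

108


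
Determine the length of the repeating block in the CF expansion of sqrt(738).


Run the CF algorithm for sqrt(738).
a_0 = floor(sqrt(738)) = 27; set m_0=0, q_0=1.
Recurrence: m' = q*a - m,  q' = (d - m'^2)/q,  a' = floor((a_0 + m')/q').
  step 1: m=27, q=9, a=6
  step 2: m=27, q=1, a=54
a_2 = 2*a_0 = 54, so the period closes here.
sqrt(738) = [27; 6, 54]
Period length = 2

2


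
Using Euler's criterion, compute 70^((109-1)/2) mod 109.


p = 109 is prime and the exponent is (p-1)/2 = 54, so by Euler's criterion 70^54 = (70/109) = +1 or -1 mod 109.
Compute by square-and-multiply:
  54 = 32 + 16 + 4 + 2 (binary 110110)
  Repeated squaring mod 109: 70^1 = 70, 70^2 = 104, 70^4 = 25, 70^8 = 80, 70^16 = 78, 70^32 = 89
  70^54 = 70^32 * 70^16 * 70^4 * 70^2 = 89 * 78 * 25 * 104 mod 109
    89 * 78 = 6942 = 75 mod 109
    75 * 25 = 1875 = 22 mod 109
    22 * 104 = 2288 = 108 mod 109
  70^54 = 108 mod 109
Result 108 = p - 1 = -1 mod 109: 70 is a quadratic non-residue mod 109. As a residue in [0, p-1] the value is 108.
70^54 mod 109 = 108

108


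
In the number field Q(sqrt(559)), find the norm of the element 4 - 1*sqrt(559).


N(a + b*sqrt(d)) = a^2 - d*b^2
= (4)^2 - (559)*(-1)^2
= 16 - 559
= -543

-543


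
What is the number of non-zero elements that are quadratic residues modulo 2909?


For prime p, the number of non-zero quadratic residues is (p-1)/2.
= (2909-1)/2
= 1454

1454


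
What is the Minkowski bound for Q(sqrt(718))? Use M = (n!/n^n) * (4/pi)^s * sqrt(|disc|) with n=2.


d = 718, d mod 4 = 2, so disc(K) = 4d = 2872; |disc(K)| = 2872
Real quadratic field, so n = 2, s = r2 = 0, r1 = 2
M = (n!/n^n) * (4/pi)^s * sqrt(|disc(K)|) = (2!/2^2) * (4/pi)^0 * sqrt(2872)
= 0.5 * 1.000000 * 53.591044
= 26.7955

26.7955


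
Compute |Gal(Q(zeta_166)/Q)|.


|Gal(Q(zeta_166)/Q)| = phi(166)
= 82

82


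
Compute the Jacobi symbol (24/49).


Compute (24/49) via quadratic reciprocity:
  pull out 2: (2/49) = +1  (since 49 mod 8 = 1)
  pull out 2: (2/49) = +1  (since 49 mod 8 = 1)
  pull out 2: (2/49) = +1  (since 49 mod 8 = 1)
  reciprocity: (3/49) -> +(49/3)
  reduce: (1/3)
  (1/3) = 1
Product of signs = 1

1


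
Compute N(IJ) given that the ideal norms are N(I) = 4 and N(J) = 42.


N(IJ) = N(I) * N(J)
= 4 * 42
= 168

168


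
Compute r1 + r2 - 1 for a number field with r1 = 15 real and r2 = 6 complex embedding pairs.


By Dirichlet's unit theorem:
rank = r1 + r2 - 1
= 15 + 6 - 1
= 20

20


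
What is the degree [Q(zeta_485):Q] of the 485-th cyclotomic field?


The degree equals Euler's totient phi(485).
485 = 5 * 97
phi(485) = 384

384


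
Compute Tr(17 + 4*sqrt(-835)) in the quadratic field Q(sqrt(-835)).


Tr(a + b*sqrt(d)) = (a + b*sqrt(d)) + (a - b*sqrt(d)) = 2a
= 2 * (17)
= 34

34


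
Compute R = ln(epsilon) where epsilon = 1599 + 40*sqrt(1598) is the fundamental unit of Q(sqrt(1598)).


epsilon = 1599 + 40*sqrt(1598)
= 3197.9997
R = ln(3197.9997)
= 8.0703

8.0703


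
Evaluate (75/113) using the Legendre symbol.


p = 113 is prime, so compute (75/113) with the reciprocity algorithm (Jacobi-symbol steps: pull out 2s via (2/n), flip via reciprocity, reduce):
  reciprocity: (75/113) -> +(113/75)
  reduce: (38/75)
  pull out 2: (2/75) = -1  (since 75 mod 8 = 3)
  reciprocity: (19/75) -> -(75/19)
  reduce: (18/19)
  pull out 2: (2/19) = -1  (since 19 mod 8 = 3)
  reciprocity: (9/19) -> +(19/9)
  reduce: (1/9)
  (1/9) = 1
Product of signs = -1
(75/113) = -1

-1


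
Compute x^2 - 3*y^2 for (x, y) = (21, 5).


x^2 - d*y^2
= 21^2 - 3*5^2
= 441 - 75
= 366

366


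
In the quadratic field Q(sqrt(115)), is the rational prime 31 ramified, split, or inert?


K = Q(sqrt(115)). Since d mod 4 = 3, disc(K) = 460.
Check p | disc: 460 mod 31 = 26.
p does not divide disc. Compute Legendre symbol (d/p):
22^((31-1)/2) mod 31 = -1
(d/p) = -1, so p is inert: (p) stays prime with e=1, f=2, g=1.
Therefore p is inert.

inert


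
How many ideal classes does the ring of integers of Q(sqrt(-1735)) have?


K = Q(sqrt(-1735)). d mod 4 = 1, so D = disc(K) = d = -1735
h(K) equals the number of primitive reduced positive-definite forms (a, b, c) = a*x^2 + b*x*y + c*y^2 with b^2 - 4ac = D,
where reduced means |b| <= a <= c, with b >= 0 whenever |b| = a or a = c, and primitive means gcd(a, b, c) = 1.
Reduced forces 3a^2 <= |D| = 1735, so 1 <= a <= 24; b must have the parity of D, and c = (b^2 - D)/(4a) must be an integer >= a.
Enumerate a = 1..24, b in [-a, a]:
  a=1: (1, 1, 434)  [1]
  a=2: (2, -1, 217), (2, 1, 217)  [2]
  a=3: none
  a=4: (4, -3, 109), (4, 3, 109)  [2]
  a=5: (5, 5, 88)  [1]
  a=6: none
  a=7: (7, -1, 62), (7, 1, 62)  [2]
  a=8: (8, -5, 55), (8, 5, 55)  [2]
  a=9: none
  a=10: (10, -5, 44), (10, 5, 44)  [2]
  a=11: (11, -5, 40), (11, 5, 40)  [2]
  a=12..13: none
  a=14: (14, -13, 34), (14, -1, 31), (14, 1, 31), (14, 13, 34)  [4]
  a=15: none
  a=16: (16, -11, 29), (16, 11, 29)  [2]
  a=17: (17, -13, 28), (17, 13, 28)  [2]
  a=18..19: none
  a=20: (20, -5, 22), (20, 5, 22)  [2]
  a=21: none
  a=22: (22, -17, 23), (22, 17, 23)  [2]
  a=23..24: none
Total reduced forms: 1 + 2 + 2 + 1 + 2 + 2 + 2 + 2 + 4 + 2 + 2 + 2 + 2 = 26
h = 26

26


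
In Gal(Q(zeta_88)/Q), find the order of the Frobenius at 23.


The Frobenius at p in Gal(Q(zeta_n)/Q) = (Z/nZ)* is the class of p, so its order is ord_88(23), the smallest k >= 1 with 23^k = 1 mod 88.
n = 88 = 2^3 * 11, phi(88) = 40; the order divides phi(n).
Divisors of 40: 1, 2, 4, 5, 8, 10, 20, 40
Repeated squaring mod 88: 23^1 = 23, 23^2 = 1, 23^4 = 1, 23^8 = 1, 23^16 = 1, 23^32 = 1
Test divisors in increasing order:
  k=1: 23^1 = 23 mod 88
  k=2: 23^2 = 1 mod 88  <- first divisor giving 1
Order = 2

2


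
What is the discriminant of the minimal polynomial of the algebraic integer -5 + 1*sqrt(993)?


The element -5 + 1*sqrt(993) has minimal polynomial:
x^2 + 10*x - 968
Discriminant = (10)^2 - 4*(-968)
= 100 + 3872
= 3972

3972


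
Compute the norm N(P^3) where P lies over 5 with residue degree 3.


N(P^a) = p^(a*f)
= 5^(3*3)
= 5^9
= 1953125

1953125


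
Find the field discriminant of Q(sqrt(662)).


For K = Q(sqrt(d)) with d squarefree: disc(K) = d if d = 1 mod 4, and disc(K) = 4d if d = 2 or 3 mod 4.
Here d = 662, and d mod 4 = 2.
d = 2 mod 4, not 1 (O_K = Z[sqrt(d)]), so disc(K) = 4d = 4 * (662) = 2648

2648


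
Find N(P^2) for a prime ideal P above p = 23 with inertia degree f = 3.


N(P^a) = p^(a*f)
= 23^(2*3)
= 23^6
= 148035889

148035889


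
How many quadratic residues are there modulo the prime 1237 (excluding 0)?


For prime p, the number of non-zero quadratic residues is (p-1)/2.
= (1237-1)/2
= 618

618


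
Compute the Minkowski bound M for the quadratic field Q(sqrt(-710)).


d = -710, d mod 4 = 2, so disc(K) = 4d = -2840; |disc(K)| = 2840
Imaginary quadratic field, so n = 2, s = r2 = 1, r1 = 0
M = (n!/n^n) * (4/pi)^s * sqrt(|disc(K)|) = (2!/2^2) * (4/pi)^1 * sqrt(2840)
= 0.5 * 1.273240 * 53.291650
= 33.9265

33.9265


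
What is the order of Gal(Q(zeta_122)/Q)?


|Gal(Q(zeta_122)/Q)| = phi(122)
= 60

60


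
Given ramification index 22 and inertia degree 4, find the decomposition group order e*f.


|D_P| = e * f
= 22 * 4
= 88

88


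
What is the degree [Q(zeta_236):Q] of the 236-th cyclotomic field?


The degree equals Euler's totient phi(236).
236 = 2^2 * 59
phi(236) = 116

116


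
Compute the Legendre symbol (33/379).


p = 379 is prime, so compute (33/379) with the reciprocity algorithm (Jacobi-symbol steps: pull out 2s via (2/n), flip via reciprocity, reduce):
  reciprocity: (33/379) -> +(379/33)
  reduce: (16/33)
  pull out 2: (2/33) = +1  (since 33 mod 8 = 1)
  pull out 2: (2/33) = +1  (since 33 mod 8 = 1)
  pull out 2: (2/33) = +1  (since 33 mod 8 = 1)
  pull out 2: (2/33) = +1  (since 33 mod 8 = 1)
  (1/33) = 1
Product of signs = 1
(33/379) = 1

1


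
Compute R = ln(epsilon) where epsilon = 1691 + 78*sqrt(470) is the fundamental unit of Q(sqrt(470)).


epsilon = 1691 + 78*sqrt(470)
= 3381.9997
R = ln(3381.9997)
= 8.1262

8.1262


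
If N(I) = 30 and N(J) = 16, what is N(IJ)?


N(IJ) = N(I) * N(J)
= 30 * 16
= 480

480


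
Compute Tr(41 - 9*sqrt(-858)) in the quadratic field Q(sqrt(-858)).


Tr(a + b*sqrt(d)) = (a + b*sqrt(d)) + (a - b*sqrt(d)) = 2a
= 2 * (41)
= 82

82


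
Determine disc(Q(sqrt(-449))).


For K = Q(sqrt(d)) with d squarefree: disc(K) = d if d = 1 mod 4, and disc(K) = 4d if d = 2 or 3 mod 4.
Here d = -449, and d mod 4 = 3.
d = 3 mod 4, not 1 (O_K = Z[sqrt(d)]), so disc(K) = 4d = 4 * (-449) = -1796

-1796


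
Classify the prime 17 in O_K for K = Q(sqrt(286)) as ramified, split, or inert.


K = Q(sqrt(286)). Since d mod 4 = 2, disc(K) = 1144.
Check p | disc: 1144 mod 17 = 5.
p does not divide disc. Compute Legendre symbol (d/p):
14^((17-1)/2) mod 17 = -1
(d/p) = -1, so p is inert: (p) stays prime with e=1, f=2, g=1.
Therefore p is inert.

inert


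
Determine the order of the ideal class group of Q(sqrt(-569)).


K = Q(sqrt(-569)). d mod 4 = 3, so D = disc(K) = 4d = -2276
h(K) equals the number of primitive reduced positive-definite forms (a, b, c) = a*x^2 + b*x*y + c*y^2 with b^2 - 4ac = D,
where reduced means |b| <= a <= c, with b >= 0 whenever |b| = a or a = c, and primitive means gcd(a, b, c) = 1.
Reduced forces 3a^2 <= |D| = 2276, so 1 <= a <= 27; b must have the parity of D, and c = (b^2 - D)/(4a) must be an integer >= a.
Enumerate a = 1..27, b in [-a, a]:
  a=1: (1, 0, 569)  [1]
  a=2: (2, 2, 285)  [1]
  a=3: (3, -2, 190), (3, 2, 190)  [2]
  a=4: none
  a=5: (5, -2, 114), (5, 2, 114)  [2]
  a=6: (6, -2, 95), (6, 2, 95)  [2]
  a=7..8: none
  a=9: (9, -8, 65), (9, 8, 65)  [2]
  a=10: (10, -2, 57), (10, 2, 57)  [2]
  a=11: (11, -10, 54), (11, 10, 54)  [2]
  a=12: none
  a=13: (13, -8, 45), (13, 8, 45)  [2]
  a=14: none
  a=15: (15, -8, 39), (15, -2, 38), (15, 2, 38), (15, 8, 39)  [4]
  a=16: none
  a=17: (17, -6, 34), (17, 6, 34)  [2]
  a=18: (18, -10, 33), (18, 10, 33)  [2]
  a=19: (19, -2, 30), (19, 2, 30)  [2]
  a=20..21: none
  a=22: (22, -10, 27), (22, 10, 27)  [2]
  a=23: (23, -22, 30), (23, 22, 30)  [2]
  a=24: none
  a=25: (25, -18, 26), (25, 18, 26)  [2]
  a=26..27: none
Total reduced forms: 1 + 1 + 2 + 2 + 2 + 2 + 2 + 2 + 2 + 4 + 2 + 2 + 2 + 2 + 2 + 2 = 32
h = 32

32


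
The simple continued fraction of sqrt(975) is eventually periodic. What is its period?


Run the CF algorithm for sqrt(975).
a_0 = floor(sqrt(975)) = 31; set m_0=0, q_0=1.
Recurrence: m' = q*a - m,  q' = (d - m'^2)/q,  a' = floor((a_0 + m')/q').
  step 1: m=31, q=14, a=4
  step 2: m=25, q=25, a=2
  step 3: m=25, q=14, a=4
  step 4: m=31, q=1, a=62
a_4 = 2*a_0 = 62, so the period closes here.
sqrt(975) = [31; 4, 2, 4, 62]
Period length = 4

4


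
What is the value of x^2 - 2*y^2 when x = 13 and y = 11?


x^2 - d*y^2
= 13^2 - 2*11^2
= 169 - 242
= -73

-73


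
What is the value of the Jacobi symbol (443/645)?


Compute (443/645) via quadratic reciprocity:
  reciprocity: (443/645) -> +(645/443)
  reduce: (202/443)
  pull out 2: (2/443) = -1  (since 443 mod 8 = 3)
  reciprocity: (101/443) -> +(443/101)
  reduce: (39/101)
  reciprocity: (39/101) -> +(101/39)
  reduce: (23/39)
  reciprocity: (23/39) -> -(39/23)
  reduce: (16/23)
  pull out 2: (2/23) = +1  (since 23 mod 8 = 7)
  pull out 2: (2/23) = +1  (since 23 mod 8 = 7)
  pull out 2: (2/23) = +1  (since 23 mod 8 = 7)
  pull out 2: (2/23) = +1  (since 23 mod 8 = 7)
  (1/23) = 1
Product of signs = 1

1


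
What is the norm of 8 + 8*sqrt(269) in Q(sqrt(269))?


N(a + b*sqrt(d)) = a^2 - d*b^2
= (8)^2 - (269)*(8)^2
= 64 - 17216
= -17152

-17152


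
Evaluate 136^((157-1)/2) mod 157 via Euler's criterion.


p = 157 is prime and the exponent is (p-1)/2 = 78, so by Euler's criterion 136^78 = (136/157) = +1 or -1 mod 157.
Compute by square-and-multiply:
  78 = 64 + 8 + 4 + 2 (binary 1001110)
  Repeated squaring mod 157: 136^1 = 136, 136^2 = 127, 136^4 = 115, 136^8 = 37, 136^16 = 113, 136^32 = 52, 136^64 = 35
  136^78 = 136^64 * 136^8 * 136^4 * 136^2 = 35 * 37 * 115 * 127 mod 157
    35 * 37 = 1295 = 39 mod 157
    39 * 115 = 4485 = 89 mod 157
    89 * 127 = 11303 = 156 mod 157
  136^78 = 156 mod 157
Result 156 = p - 1 = -1 mod 157: 136 is a quadratic non-residue mod 157. As a residue in [0, p-1] the value is 156.
136^78 mod 157 = 156

156


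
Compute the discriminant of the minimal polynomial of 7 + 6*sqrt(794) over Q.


The element 7 + 6*sqrt(794) has minimal polynomial:
x^2 - 14*x - 28535
Discriminant = (-14)^2 - 4*(-28535)
= 196 + 114140
= 114336

114336


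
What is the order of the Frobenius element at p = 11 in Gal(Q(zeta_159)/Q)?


The Frobenius at p in Gal(Q(zeta_n)/Q) = (Z/nZ)* is the class of p, so its order is ord_159(11), the smallest k >= 1 with 11^k = 1 mod 159.
n = 159 = 3 * 53, phi(159) = 104; the order divides phi(n).
Divisors of 104: 1, 2, 4, 8, 13, 26, 52, 104
Repeated squaring mod 159: 11^1 = 11, 11^2 = 121, 11^4 = 13, 11^8 = 10, 11^16 = 100, 11^32 = 142, 11^64 = 130
Test divisors in increasing order:
  k=1: 11^1 = 11 mod 159
  k=2: 11^2 = 121 mod 159
  k=4: 11^4 = 13 mod 159
  k=8: 11^8 = 10 mod 159
  k=13: 11^13 = 10 * 13 * 11 = 158 mod 159
  k=26: 11^26 = 100 * 10 * 121 = 1 mod 159  <- first divisor giving 1
Order = 26

26


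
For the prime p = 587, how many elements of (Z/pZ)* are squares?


For prime p, the number of non-zero quadratic residues is (p-1)/2.
= (587-1)/2
= 293

293


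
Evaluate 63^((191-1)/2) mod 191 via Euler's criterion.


p = 191 is prime and the exponent is (p-1)/2 = 95, so by Euler's criterion 63^95 = (63/191) = +1 or -1 mod 191.
Compute by square-and-multiply:
  95 = 64 + 16 + 8 + 4 + 2 + 1 (binary 1011111)
  Repeated squaring mod 191: 63^1 = 63, 63^2 = 149, 63^4 = 45, 63^8 = 115, 63^16 = 46, 63^32 = 15, 63^64 = 34
  63^95 = 63^64 * 63^16 * 63^8 * 63^4 * 63^2 * 63^1 = 34 * 46 * 115 * 45 * 149 * 63 mod 191
    34 * 46 = 1564 = 36 mod 191
    36 * 115 = 4140 = 129 mod 191
    129 * 45 = 5805 = 75 mod 191
    75 * 149 = 11175 = 97 mod 191
    97 * 63 = 6111 = 190 mod 191
  63^95 = 190 mod 191
Result 190 = p - 1 = -1 mod 191: 63 is a quadratic non-residue mod 191. As a residue in [0, p-1] the value is 190.
63^95 mod 191 = 190

190


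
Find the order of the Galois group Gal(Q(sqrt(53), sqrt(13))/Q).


The 2 square roots of distinct primes are multiplicatively independent over Q,
so [K:Q] = 2^2 and Gal(K/Q) is isomorphic to (Z/2Z)^2.
|Gal| = 2^2 = 4

4


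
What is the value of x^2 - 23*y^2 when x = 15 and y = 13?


x^2 - d*y^2
= 15^2 - 23*13^2
= 225 - 3887
= -3662

-3662


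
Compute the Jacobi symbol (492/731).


Compute (492/731) via quadratic reciprocity:
  pull out 2: (2/731) = -1  (since 731 mod 8 = 3)
  pull out 2: (2/731) = -1  (since 731 mod 8 = 3)
  reciprocity: (123/731) -> -(731/123)
  reduce: (116/123)
  pull out 2: (2/123) = -1  (since 123 mod 8 = 3)
  pull out 2: (2/123) = -1  (since 123 mod 8 = 3)
  reciprocity: (29/123) -> +(123/29)
  reduce: (7/29)
  reciprocity: (7/29) -> +(29/7)
  reduce: (1/7)
  (1/7) = 1
Product of signs = -1

-1


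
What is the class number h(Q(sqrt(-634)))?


K = Q(sqrt(-634)). d mod 4 = 2, so D = disc(K) = 4d = -2536
h(K) equals the number of primitive reduced positive-definite forms (a, b, c) = a*x^2 + b*x*y + c*y^2 with b^2 - 4ac = D,
where reduced means |b| <= a <= c, with b >= 0 whenever |b| = a or a = c, and primitive means gcd(a, b, c) = 1.
Reduced forces 3a^2 <= |D| = 2536, so 1 <= a <= 29; b must have the parity of D, and c = (b^2 - D)/(4a) must be an integer >= a.
Enumerate a = 1..29, b in [-a, a]:
  a=1: (1, 0, 634)  [1]
  a=2: (2, 0, 317)  [1]
  a=3..4: none
  a=5: (5, -2, 127), (5, 2, 127)  [2]
  a=6..9: none
  a=10: (10, -8, 65), (10, 8, 65)  [2]
  a=11: (11, -4, 58), (11, 4, 58)  [2]
  a=12: none
  a=13: (13, -8, 50), (13, 8, 50)  [2]
  a=14..21: none
  a=22: (22, -4, 29), (22, 4, 29)  [2]
  a=23..24: none
  a=25: (25, -8, 26), (25, 8, 26)  [2]
  a=26..29: none
Total reduced forms: 1 + 1 + 2 + 2 + 2 + 2 + 2 + 2 = 14
h = 14

14


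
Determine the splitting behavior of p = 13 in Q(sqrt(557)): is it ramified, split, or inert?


K = Q(sqrt(557)). Since d mod 4 = 1, disc(K) = 557.
Check p | disc: 557 mod 13 = 11.
p does not divide disc. Compute Legendre symbol (d/p):
11^((13-1)/2) mod 13 = -1
(d/p) = -1, so p is inert: (p) stays prime with e=1, f=2, g=1.
Therefore p is inert.

inert


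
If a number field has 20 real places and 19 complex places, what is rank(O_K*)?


By Dirichlet's unit theorem:
rank = r1 + r2 - 1
= 20 + 19 - 1
= 38

38


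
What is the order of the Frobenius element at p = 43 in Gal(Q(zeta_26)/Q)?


The Frobenius at p in Gal(Q(zeta_n)/Q) = (Z/nZ)* is the class of p, so its order is ord_26(43), the smallest k >= 1 with 43^k = 1 mod 26.
n = 26 = 2 * 13, phi(26) = 12; the order divides phi(n).
Divisors of 12: 1, 2, 3, 4, 6, 12
Repeated squaring mod 26: 43^1 = 17, 43^2 = 3, 43^4 = 9, 43^8 = 3
Test divisors in increasing order:
  k=1: 43^1 = 17 mod 26
  k=2: 43^2 = 3 mod 26
  k=3: 43^3 = 3 * 17 = 25 mod 26
  k=4: 43^4 = 9 mod 26
  k=6: 43^6 = 9 * 3 = 1 mod 26  <- first divisor giving 1
Order = 6

6


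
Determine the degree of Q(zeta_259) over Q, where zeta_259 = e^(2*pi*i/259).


The degree equals Euler's totient phi(259).
259 = 7 * 37
phi(259) = 216

216


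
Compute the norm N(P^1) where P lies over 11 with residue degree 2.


N(P^a) = p^(a*f)
= 11^(1*2)
= 11^2
= 121

121


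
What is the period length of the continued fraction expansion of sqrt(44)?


Run the CF algorithm for sqrt(44).
a_0 = floor(sqrt(44)) = 6; set m_0=0, q_0=1.
Recurrence: m' = q*a - m,  q' = (d - m'^2)/q,  a' = floor((a_0 + m')/q').
  step 1: m=6, q=8, a=1
  step 2: m=2, q=5, a=1
  step 3: m=3, q=7, a=1
  step 4: m=4, q=4, a=2
  step 5: m=4, q=7, a=1
  step 6: m=3, q=5, a=1
  step 7: m=2, q=8, a=1
  step 8: m=6, q=1, a=12
a_8 = 2*a_0 = 12, so the period closes here.
sqrt(44) = [6; 1, 1, 1, 2, 1, 1, 1, 12]
Period length = 8

8


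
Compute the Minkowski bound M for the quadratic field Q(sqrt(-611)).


d = -611, d mod 4 = 1, so disc(K) = d = -611; |disc(K)| = 611
Imaginary quadratic field, so n = 2, s = r2 = 1, r1 = 0
M = (n!/n^n) * (4/pi)^s * sqrt(|disc(K)|) = (2!/2^2) * (4/pi)^1 * sqrt(611)
= 0.5 * 1.273240 * 24.718414
= 15.7362

15.7362


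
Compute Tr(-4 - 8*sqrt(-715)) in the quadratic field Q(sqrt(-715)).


Tr(a + b*sqrt(d)) = (a + b*sqrt(d)) + (a - b*sqrt(d)) = 2a
= 2 * (-4)
= -8

-8


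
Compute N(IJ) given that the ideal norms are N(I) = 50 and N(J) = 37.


N(IJ) = N(I) * N(J)
= 50 * 37
= 1850

1850


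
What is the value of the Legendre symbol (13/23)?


p = 23 is prime, so compute (13/23) with the reciprocity algorithm (Jacobi-symbol steps: pull out 2s via (2/n), flip via reciprocity, reduce):
  reciprocity: (13/23) -> +(23/13)
  reduce: (10/13)
  pull out 2: (2/13) = -1  (since 13 mod 8 = 5)
  reciprocity: (5/13) -> +(13/5)
  reduce: (3/5)
  reciprocity: (3/5) -> +(5/3)
  reduce: (2/3)
  pull out 2: (2/3) = -1  (since 3 mod 8 = 3)
  (1/3) = 1
Product of signs = 1
(13/23) = 1

1


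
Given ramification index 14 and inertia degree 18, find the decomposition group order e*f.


|D_P| = e * f
= 14 * 18
= 252

252


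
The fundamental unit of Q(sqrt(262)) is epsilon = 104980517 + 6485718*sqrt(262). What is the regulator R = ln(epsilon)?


epsilon = 104980517 + 6485718*sqrt(262)
= 2.0996e+08
R = ln(2.0996e+08)
= 19.1624

19.1624


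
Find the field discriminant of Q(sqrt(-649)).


For K = Q(sqrt(d)) with d squarefree: disc(K) = d if d = 1 mod 4, and disc(K) = 4d if d = 2 or 3 mod 4.
Here d = -649, and d mod 4 = 3.
d = 3 mod 4, not 1 (O_K = Z[sqrt(d)]), so disc(K) = 4d = 4 * (-649) = -2596

-2596


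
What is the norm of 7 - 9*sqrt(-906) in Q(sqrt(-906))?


N(a + b*sqrt(d)) = a^2 - d*b^2
= (7)^2 - (-906)*(-9)^2
= 49 + 73386
= 73435

73435


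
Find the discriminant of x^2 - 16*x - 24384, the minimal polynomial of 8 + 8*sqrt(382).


The element 8 + 8*sqrt(382) has minimal polynomial:
x^2 - 16*x - 24384
Discriminant = (-16)^2 - 4*(-24384)
= 256 + 97536
= 97792

97792


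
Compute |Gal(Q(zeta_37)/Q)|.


|Gal(Q(zeta_37)/Q)| = phi(37)
= 36

36


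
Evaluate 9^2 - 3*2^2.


x^2 - d*y^2
= 9^2 - 3*2^2
= 81 - 12
= 69

69


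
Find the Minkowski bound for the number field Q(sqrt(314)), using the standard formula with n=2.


d = 314, d mod 4 = 2, so disc(K) = 4d = 1256; |disc(K)| = 1256
Real quadratic field, so n = 2, s = r2 = 0, r1 = 2
M = (n!/n^n) * (4/pi)^s * sqrt(|disc(K)|) = (2!/2^2) * (4/pi)^0 * sqrt(1256)
= 0.5 * 1.000000 * 35.440090
= 17.7200

17.7200


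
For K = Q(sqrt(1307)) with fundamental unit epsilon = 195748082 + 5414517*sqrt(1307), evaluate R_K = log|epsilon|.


epsilon = 195748082 + 5414517*sqrt(1307)
= 3.9150e+08
R = ln(3.9150e+08)
= 19.7855

19.7855


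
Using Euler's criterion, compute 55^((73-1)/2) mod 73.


p = 73 is prime and the exponent is (p-1)/2 = 36, so by Euler's criterion 55^36 = (55/73) = +1 or -1 mod 73.
Compute by square-and-multiply:
  36 = 32 + 4 (binary 100100)
  Repeated squaring mod 73: 55^1 = 55, 55^2 = 32, 55^4 = 2, 55^8 = 4, 55^16 = 16, 55^32 = 37
  55^36 = 55^32 * 55^4 = 37 * 2 mod 73
    37 * 2 = 74 = 1 mod 73
  55^36 = 1 mod 73
Result 1: 55 is a quadratic residue mod 73.
55^36 mod 73 = 1

1


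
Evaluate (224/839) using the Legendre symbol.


p = 839 is prime, so compute (224/839) with the reciprocity algorithm (Jacobi-symbol steps: pull out 2s via (2/n), flip via reciprocity, reduce):
  pull out 2: (2/839) = +1  (since 839 mod 8 = 7)
  pull out 2: (2/839) = +1  (since 839 mod 8 = 7)
  pull out 2: (2/839) = +1  (since 839 mod 8 = 7)
  pull out 2: (2/839) = +1  (since 839 mod 8 = 7)
  pull out 2: (2/839) = +1  (since 839 mod 8 = 7)
  reciprocity: (7/839) -> -(839/7)
  reduce: (6/7)
  pull out 2: (2/7) = +1  (since 7 mod 8 = 7)
  reciprocity: (3/7) -> -(7/3)
  reduce: (1/3)
  (1/3) = 1
Product of signs = 1
(224/839) = 1

1


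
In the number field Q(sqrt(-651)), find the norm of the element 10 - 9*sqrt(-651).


N(a + b*sqrt(d)) = a^2 - d*b^2
= (10)^2 - (-651)*(-9)^2
= 100 + 52731
= 52831

52831


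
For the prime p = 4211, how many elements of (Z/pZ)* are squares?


For prime p, the number of non-zero quadratic residues is (p-1)/2.
= (4211-1)/2
= 2105

2105


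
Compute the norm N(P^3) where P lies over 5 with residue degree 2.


N(P^a) = p^(a*f)
= 5^(3*2)
= 5^6
= 15625

15625


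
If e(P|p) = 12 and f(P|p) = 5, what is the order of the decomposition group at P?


|D_P| = e * f
= 12 * 5
= 60

60


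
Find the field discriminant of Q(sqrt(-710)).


For K = Q(sqrt(d)) with d squarefree: disc(K) = d if d = 1 mod 4, and disc(K) = 4d if d = 2 or 3 mod 4.
Here d = -710, and d mod 4 = 2.
d = 2 mod 4, not 1 (O_K = Z[sqrt(d)]), so disc(K) = 4d = 4 * (-710) = -2840

-2840


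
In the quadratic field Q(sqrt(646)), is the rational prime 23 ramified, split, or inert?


K = Q(sqrt(646)). Since d mod 4 = 2, disc(K) = 2584.
Check p | disc: 2584 mod 23 = 8.
p does not divide disc. Compute Legendre symbol (d/p):
2^((23-1)/2) mod 23 = 1
(d/p) = 1, so p splits: (p) = P*P' with e=1, f=1, g=2.
Therefore p is split.

split


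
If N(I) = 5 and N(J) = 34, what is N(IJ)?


N(IJ) = N(I) * N(J)
= 5 * 34
= 170

170


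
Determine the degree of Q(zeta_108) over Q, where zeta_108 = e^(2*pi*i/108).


The degree equals Euler's totient phi(108).
108 = 2^2 * 3^3
phi(108) = 36

36


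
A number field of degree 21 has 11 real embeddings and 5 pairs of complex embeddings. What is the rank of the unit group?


By Dirichlet's unit theorem:
rank = r1 + r2 - 1
= 11 + 5 - 1
= 15

15


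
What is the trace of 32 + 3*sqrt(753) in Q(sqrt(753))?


Tr(a + b*sqrt(d)) = (a + b*sqrt(d)) + (a - b*sqrt(d)) = 2a
= 2 * (32)
= 64

64


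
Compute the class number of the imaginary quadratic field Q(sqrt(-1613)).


K = Q(sqrt(-1613)). d mod 4 = 3, so D = disc(K) = 4d = -6452
h(K) equals the number of primitive reduced positive-definite forms (a, b, c) = a*x^2 + b*x*y + c*y^2 with b^2 - 4ac = D,
where reduced means |b| <= a <= c, with b >= 0 whenever |b| = a or a = c, and primitive means gcd(a, b, c) = 1.
Reduced forces 3a^2 <= |D| = 6452, so 1 <= a <= 46; b must have the parity of D, and c = (b^2 - D)/(4a) must be an integer >= a.
Enumerate a = 1..46, b in [-a, a]:
  a=1: (1, 0, 1613)  [1]
  a=2: (2, 2, 807)  [1]
  a=3: (3, -2, 538), (3, 2, 538)  [2]
  a=4..5: none
  a=6: (6, -2, 269), (6, 2, 269)  [2]
  a=7: (7, -4, 231), (7, 4, 231)  [2]
  a=8: none
  a=9: (9, -8, 181), (9, 8, 181)  [2]
  a=10: none
  a=11: (11, -4, 147), (11, 4, 147)  [2]
  a=12: none
  a=13: (13, -10, 126), (13, 10, 126)  [2]
  a=14: (14, -10, 117), (14, 10, 117)  [2]
  a=15..16: none
  a=17: (17, -12, 97), (17, 12, 97)  [2]
  a=18: (18, -10, 91), (18, 10, 91)  [2]
  a=19..20: none
  a=21: (21, -10, 78), (21, -4, 77), (21, 4, 77), (21, 10, 78)  [4]
  a=22: (22, -18, 77), (22, 18, 77)  [2]
  a=23..25: none
  a=26: (26, -10, 63), (26, 10, 63)  [2]
  a=27: (27, -26, 66), (27, 26, 66)  [2]
  a=28..32: none
  a=33: (33, -26, 54), (33, -4, 49), (33, 4, 49), (33, 26, 54)  [4]
  a=34: (34, -22, 51), (34, 22, 51)  [2]
  a=35..38: none
  a=39: (39, -16, 43), (39, -10, 42), (39, 10, 42), (39, 16, 43)  [4]
  a=40..41: none
  a=42: (42, -38, 47), (42, 38, 47)  [2]
  a=43..46: none
Total reduced forms: 1 + 1 + 2 + 2 + 2 + 2 + 2 + 2 + 2 + 2 + 2 + 4 + 2 + 2 + 2 + 4 + 2 + 4 + 2 = 42
h = 42

42


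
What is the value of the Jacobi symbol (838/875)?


Compute (838/875) via quadratic reciprocity:
  pull out 2: (2/875) = -1  (since 875 mod 8 = 3)
  reciprocity: (419/875) -> -(875/419)
  reduce: (37/419)
  reciprocity: (37/419) -> +(419/37)
  reduce: (12/37)
  pull out 2: (2/37) = -1  (since 37 mod 8 = 5)
  pull out 2: (2/37) = -1  (since 37 mod 8 = 5)
  reciprocity: (3/37) -> +(37/3)
  reduce: (1/3)
  (1/3) = 1
Product of signs = 1

1


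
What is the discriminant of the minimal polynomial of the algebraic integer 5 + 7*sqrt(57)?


The element 5 + 7*sqrt(57) has minimal polynomial:
x^2 - 10*x - 2768
Discriminant = (-10)^2 - 4*(-2768)
= 100 + 11072
= 11172

11172
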